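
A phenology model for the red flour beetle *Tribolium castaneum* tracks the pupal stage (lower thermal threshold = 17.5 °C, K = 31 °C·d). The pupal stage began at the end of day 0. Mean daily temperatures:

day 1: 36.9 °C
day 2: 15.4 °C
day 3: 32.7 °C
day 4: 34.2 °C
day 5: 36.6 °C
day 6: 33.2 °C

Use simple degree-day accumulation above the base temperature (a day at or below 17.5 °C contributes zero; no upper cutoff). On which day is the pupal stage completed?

day 3

Daily DD above 17.5 °C: 19.4, 0.0, 15.2, 16.7, 19.1, 15.7.
Cumulative: 19.4, 19.4, 34.6, 51.3, 70.4, 86.1.
The total first reaches 31 DD on day 3.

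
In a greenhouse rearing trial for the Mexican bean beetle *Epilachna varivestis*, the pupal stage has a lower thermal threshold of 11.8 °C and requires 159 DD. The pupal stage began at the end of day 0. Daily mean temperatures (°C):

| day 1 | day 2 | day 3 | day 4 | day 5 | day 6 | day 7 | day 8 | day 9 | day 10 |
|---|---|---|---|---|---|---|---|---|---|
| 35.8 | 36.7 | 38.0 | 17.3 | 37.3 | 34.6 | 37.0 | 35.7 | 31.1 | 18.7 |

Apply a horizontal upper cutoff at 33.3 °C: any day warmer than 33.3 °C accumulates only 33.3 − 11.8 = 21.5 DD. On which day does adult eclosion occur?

day 9

Daily DD above 11.8 °C (capped at 21.5): 21.5, 21.5, 21.5, 5.5, 21.5, 21.5, 21.5, 21.5, 19.3, 6.9.
Cumulative: 21.5, 43.0, 64.5, 70.0, 91.5, 113.0, 134.5, 156.0, 175.3, 182.2.
The total first reaches 159 DD on day 9.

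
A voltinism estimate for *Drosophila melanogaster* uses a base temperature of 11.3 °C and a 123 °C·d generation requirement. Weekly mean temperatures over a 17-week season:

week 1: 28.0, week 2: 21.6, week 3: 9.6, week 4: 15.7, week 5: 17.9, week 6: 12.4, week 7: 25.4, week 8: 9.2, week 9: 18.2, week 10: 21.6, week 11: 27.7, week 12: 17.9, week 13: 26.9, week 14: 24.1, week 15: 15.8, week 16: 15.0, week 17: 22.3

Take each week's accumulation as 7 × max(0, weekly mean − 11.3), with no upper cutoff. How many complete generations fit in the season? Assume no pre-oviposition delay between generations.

Weekly DD (7 × max(0, T̄ − 11.3)): 116.9, 72.1, 0.0, 30.8, 46.2, 7.7, 98.7, 0.0, 48.3, 72.1, 114.8, 46.2, 109.2, 89.6, 31.5, 25.9, 77.0.
Season total = 987.0 DD.
Complete generations = ⌊987.0 / 123⌋ = 8.

8 generations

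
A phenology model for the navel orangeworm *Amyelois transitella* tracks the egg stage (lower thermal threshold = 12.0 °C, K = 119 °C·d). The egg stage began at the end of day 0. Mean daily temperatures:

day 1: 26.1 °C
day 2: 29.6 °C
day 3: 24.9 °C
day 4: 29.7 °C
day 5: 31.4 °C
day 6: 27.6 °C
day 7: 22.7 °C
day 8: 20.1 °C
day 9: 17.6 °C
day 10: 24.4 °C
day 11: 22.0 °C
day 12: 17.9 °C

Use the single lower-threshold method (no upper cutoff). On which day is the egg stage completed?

Daily DD above 12.0 °C: 14.1, 17.6, 12.9, 17.7, 19.4, 15.6, 10.7, 8.1, 5.6, 12.4, 10.0, 5.9.
Cumulative: 14.1, 31.7, 44.6, 62.3, 81.7, 97.3, 108.0, 116.1, 121.7, 134.1, 144.1, 150.0.
The total first reaches 119 DD on day 9.

day 9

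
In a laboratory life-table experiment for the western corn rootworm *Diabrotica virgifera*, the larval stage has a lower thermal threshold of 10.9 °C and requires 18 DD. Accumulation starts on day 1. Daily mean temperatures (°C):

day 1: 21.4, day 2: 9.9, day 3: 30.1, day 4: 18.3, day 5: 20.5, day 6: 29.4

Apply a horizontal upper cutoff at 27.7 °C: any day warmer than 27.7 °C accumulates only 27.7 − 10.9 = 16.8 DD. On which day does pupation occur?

day 3

Daily DD above 10.9 °C (capped at 16.8): 10.5, 0.0, 16.8, 7.4, 9.6, 16.8.
Cumulative: 10.5, 10.5, 27.3, 34.7, 44.3, 61.1.
The total first reaches 18 DD on day 3.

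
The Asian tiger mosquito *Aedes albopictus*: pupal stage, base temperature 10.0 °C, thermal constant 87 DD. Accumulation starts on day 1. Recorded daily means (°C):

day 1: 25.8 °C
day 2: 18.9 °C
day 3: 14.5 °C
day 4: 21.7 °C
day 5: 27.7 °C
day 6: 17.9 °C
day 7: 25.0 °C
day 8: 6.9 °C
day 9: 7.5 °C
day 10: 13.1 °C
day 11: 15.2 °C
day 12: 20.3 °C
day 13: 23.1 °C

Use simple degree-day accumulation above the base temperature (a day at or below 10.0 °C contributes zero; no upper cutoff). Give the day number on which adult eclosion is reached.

Daily DD above 10.0 °C: 15.8, 8.9, 4.5, 11.7, 17.7, 7.9, 15.0, 0.0, 0.0, 3.1, 5.2, 10.3, 13.1.
Cumulative: 15.8, 24.7, 29.2, 40.9, 58.6, 66.5, 81.5, 81.5, 81.5, 84.6, 89.8, 100.1, 113.2.
The total first reaches 87 DD on day 11.

day 11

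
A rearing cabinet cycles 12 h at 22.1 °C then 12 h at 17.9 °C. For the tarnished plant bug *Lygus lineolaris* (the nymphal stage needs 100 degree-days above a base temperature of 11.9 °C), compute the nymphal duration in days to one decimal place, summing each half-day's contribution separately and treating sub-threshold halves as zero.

Day half: max(0, 22.1 − 11.9) × 0.5 = 10.2 × 0.5 = 5.10 DD.
Night half: max(0, 17.9 − 11.9) × 0.5 = 6.0 × 0.5 = 3.00 DD.
Per 24 h: 8.10 DD/day.
Duration = 100 / 8.10 = 12.346 ≈ 12.3 days.

12.3 days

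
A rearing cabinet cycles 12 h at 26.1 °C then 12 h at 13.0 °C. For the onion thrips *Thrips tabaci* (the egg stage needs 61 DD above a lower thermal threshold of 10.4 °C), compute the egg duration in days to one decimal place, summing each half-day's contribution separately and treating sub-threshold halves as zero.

Day half: max(0, 26.1 − 10.4) × 0.5 = 15.7 × 0.5 = 7.85 DD.
Night half: max(0, 13.0 − 10.4) × 0.5 = 2.6 × 0.5 = 1.30 DD.
Per 24 h: 9.15 DD/day.
Duration = 61 / 9.15 = 6.667 ≈ 6.7 days.

6.7 days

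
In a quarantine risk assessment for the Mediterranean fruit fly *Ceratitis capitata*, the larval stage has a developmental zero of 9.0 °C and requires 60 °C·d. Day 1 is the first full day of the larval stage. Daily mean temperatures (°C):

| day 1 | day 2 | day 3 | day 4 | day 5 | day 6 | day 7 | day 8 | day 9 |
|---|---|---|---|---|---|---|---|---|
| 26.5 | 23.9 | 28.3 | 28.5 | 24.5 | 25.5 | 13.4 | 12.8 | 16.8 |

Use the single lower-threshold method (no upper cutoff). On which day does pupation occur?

day 4

Daily DD above 9.0 °C: 17.5, 14.9, 19.3, 19.5, 15.5, 16.5, 4.4, 3.8, 7.8.
Cumulative: 17.5, 32.4, 51.7, 71.2, 86.7, 103.2, 107.6, 111.4, 119.2.
The total first reaches 60 DD on day 4.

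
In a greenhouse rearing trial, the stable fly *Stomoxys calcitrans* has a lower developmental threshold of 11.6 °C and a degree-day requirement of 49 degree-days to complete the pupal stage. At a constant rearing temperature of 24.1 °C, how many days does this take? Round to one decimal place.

Daily accumulation = 24.1 − 11.6 = 12.5 DD/day.
Duration = 49 / 12.5 = 3.920 ≈ 3.9 days.

3.9 days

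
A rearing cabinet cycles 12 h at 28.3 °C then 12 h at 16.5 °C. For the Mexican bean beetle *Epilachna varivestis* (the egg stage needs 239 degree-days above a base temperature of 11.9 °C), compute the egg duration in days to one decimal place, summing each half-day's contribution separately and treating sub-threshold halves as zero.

22.8 days

Day half: max(0, 28.3 − 11.9) × 0.5 = 16.4 × 0.5 = 8.20 DD.
Night half: max(0, 16.5 − 11.9) × 0.5 = 4.6 × 0.5 = 2.30 DD.
Per 24 h: 10.50 DD/day.
Duration = 239 / 10.50 = 22.762 ≈ 22.8 days.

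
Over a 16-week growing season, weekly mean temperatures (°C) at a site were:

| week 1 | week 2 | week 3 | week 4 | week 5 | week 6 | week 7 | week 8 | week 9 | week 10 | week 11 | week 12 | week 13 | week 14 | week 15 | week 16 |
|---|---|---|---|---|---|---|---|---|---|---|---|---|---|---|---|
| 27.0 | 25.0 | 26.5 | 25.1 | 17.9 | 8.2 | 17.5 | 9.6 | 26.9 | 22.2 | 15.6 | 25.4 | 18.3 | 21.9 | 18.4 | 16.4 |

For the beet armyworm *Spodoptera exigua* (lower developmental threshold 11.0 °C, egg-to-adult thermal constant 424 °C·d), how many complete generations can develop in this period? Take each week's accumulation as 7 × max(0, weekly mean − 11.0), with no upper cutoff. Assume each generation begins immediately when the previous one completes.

2 generations

Weekly DD (7 × max(0, T̄ − 11.0)): 112.0, 98.0, 108.5, 98.7, 48.3, 0.0, 45.5, 0.0, 111.3, 78.4, 32.2, 100.8, 51.1, 76.3, 51.8, 37.8.
Season total = 1050.7 DD.
Complete generations = ⌊1050.7 / 424⌋ = 2.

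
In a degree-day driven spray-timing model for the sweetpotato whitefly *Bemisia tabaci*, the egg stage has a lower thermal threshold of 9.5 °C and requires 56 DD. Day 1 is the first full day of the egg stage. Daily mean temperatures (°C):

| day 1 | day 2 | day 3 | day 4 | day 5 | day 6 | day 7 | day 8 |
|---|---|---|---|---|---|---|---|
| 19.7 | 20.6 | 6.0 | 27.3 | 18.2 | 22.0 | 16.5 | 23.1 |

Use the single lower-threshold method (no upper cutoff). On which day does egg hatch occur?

day 6

Daily DD above 9.5 °C: 10.2, 11.1, 0.0, 17.8, 8.7, 12.5, 7.0, 13.6.
Cumulative: 10.2, 21.3, 21.3, 39.1, 47.8, 60.3, 67.3, 80.9.
The total first reaches 56 DD on day 6.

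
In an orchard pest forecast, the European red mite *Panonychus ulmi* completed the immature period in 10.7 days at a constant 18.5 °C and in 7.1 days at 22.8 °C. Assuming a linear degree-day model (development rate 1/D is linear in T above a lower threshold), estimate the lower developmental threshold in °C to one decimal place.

10.0 °C

Equal thermal constants: D₁(T₁ − T_b) = D₂(T₂ − T_b).
10.7·(18.5 − T_b) = 7.1·(22.8 − T_b)
T_b = (10.7·18.5 − 7.1·22.8) / (10.7 − 7.1) = 36.07 / 3.6 = 10.019 °C ≈ 10.0 °C.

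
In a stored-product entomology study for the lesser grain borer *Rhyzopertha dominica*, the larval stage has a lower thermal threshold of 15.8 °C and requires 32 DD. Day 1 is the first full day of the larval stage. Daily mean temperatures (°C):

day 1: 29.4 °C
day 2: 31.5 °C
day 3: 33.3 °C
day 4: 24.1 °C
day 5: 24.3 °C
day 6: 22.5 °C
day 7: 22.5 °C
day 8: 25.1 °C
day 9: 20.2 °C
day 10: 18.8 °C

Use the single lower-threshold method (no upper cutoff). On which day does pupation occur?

day 3

Daily DD above 15.8 °C: 13.6, 15.7, 17.5, 8.3, 8.5, 6.7, 6.7, 9.3, 4.4, 3.0.
Cumulative: 13.6, 29.3, 46.8, 55.1, 63.6, 70.3, 77.0, 86.3, 90.7, 93.7.
The total first reaches 32 DD on day 3.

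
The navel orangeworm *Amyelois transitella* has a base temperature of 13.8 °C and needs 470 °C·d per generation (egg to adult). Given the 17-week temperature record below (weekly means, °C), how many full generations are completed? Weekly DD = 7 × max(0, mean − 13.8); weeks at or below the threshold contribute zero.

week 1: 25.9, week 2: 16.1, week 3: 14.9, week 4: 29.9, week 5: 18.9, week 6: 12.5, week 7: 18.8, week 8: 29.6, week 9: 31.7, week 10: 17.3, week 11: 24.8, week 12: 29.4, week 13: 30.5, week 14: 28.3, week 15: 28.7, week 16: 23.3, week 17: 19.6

2 generations

Weekly DD (7 × max(0, T̄ − 13.8)): 84.7, 16.1, 7.7, 112.7, 35.7, 0.0, 35.0, 110.6, 125.3, 24.5, 77.0, 109.2, 116.9, 101.5, 104.3, 66.5, 40.6.
Season total = 1168.3 DD.
Complete generations = ⌊1168.3 / 470⌋ = 2.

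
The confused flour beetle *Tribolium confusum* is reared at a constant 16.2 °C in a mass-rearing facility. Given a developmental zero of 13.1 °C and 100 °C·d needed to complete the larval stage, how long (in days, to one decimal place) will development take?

32.3 days

Daily accumulation = 16.2 − 13.1 = 3.1 DD/day.
Duration = 100 / 3.1 = 32.258 ≈ 32.3 days.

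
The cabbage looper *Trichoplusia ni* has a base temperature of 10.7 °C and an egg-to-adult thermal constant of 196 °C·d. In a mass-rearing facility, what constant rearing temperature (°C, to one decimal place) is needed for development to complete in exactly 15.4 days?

Required daily accumulation = 196 / 15.4 = 12.727 DD/day.
T = T_base + 12.727 = 10.7 + 12.727 = 23.427 ≈ 23.4 °C.

23.4 °C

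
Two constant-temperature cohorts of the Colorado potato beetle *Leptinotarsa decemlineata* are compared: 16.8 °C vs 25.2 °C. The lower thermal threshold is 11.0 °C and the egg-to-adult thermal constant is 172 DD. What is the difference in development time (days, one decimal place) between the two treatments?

17.5 days

At 16.8 °C: 172 / (16.8 − 11.0) = 172 / 5.8 = 29.655 d.
At 25.2 °C: 172 / (25.2 − 11.0) = 172 / 14.2 = 12.113 d.
Difference = |29.655 − 12.113| = 17.542 ≈ 17.5 days.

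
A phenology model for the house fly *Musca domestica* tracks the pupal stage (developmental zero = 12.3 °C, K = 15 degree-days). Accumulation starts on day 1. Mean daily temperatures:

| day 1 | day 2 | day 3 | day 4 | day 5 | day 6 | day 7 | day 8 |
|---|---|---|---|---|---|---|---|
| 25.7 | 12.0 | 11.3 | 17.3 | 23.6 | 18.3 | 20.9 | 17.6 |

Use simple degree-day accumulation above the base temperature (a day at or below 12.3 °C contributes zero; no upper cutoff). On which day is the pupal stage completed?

day 4

Daily DD above 12.3 °C: 13.4, 0.0, 0.0, 5.0, 11.3, 6.0, 8.6, 5.3.
Cumulative: 13.4, 13.4, 13.4, 18.4, 29.7, 35.7, 44.3, 49.6.
The total first reaches 15 DD on day 4.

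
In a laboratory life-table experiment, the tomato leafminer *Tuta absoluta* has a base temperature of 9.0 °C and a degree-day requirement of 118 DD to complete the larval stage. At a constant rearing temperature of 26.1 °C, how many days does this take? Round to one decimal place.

6.9 days

Daily accumulation = 26.1 − 9.0 = 17.1 DD/day.
Duration = 118 / 17.1 = 6.901 ≈ 6.9 days.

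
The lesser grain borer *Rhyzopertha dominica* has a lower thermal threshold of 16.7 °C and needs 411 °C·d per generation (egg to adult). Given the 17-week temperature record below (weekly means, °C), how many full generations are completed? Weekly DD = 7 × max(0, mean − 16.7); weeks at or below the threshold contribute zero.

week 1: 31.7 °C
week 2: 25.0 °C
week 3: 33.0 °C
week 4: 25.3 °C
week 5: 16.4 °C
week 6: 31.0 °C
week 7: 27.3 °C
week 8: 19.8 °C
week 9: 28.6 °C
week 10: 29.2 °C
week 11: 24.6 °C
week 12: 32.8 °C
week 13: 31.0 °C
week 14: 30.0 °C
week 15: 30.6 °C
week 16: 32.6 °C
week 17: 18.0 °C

Weekly DD (7 × max(0, T̄ − 16.7)): 105.0, 58.1, 114.1, 60.2, 0.0, 100.1, 74.2, 21.7, 83.3, 87.5, 55.3, 112.7, 100.1, 93.1, 97.3, 111.3, 9.1.
Season total = 1283.1 DD.
Complete generations = ⌊1283.1 / 411⌋ = 3.

3 generations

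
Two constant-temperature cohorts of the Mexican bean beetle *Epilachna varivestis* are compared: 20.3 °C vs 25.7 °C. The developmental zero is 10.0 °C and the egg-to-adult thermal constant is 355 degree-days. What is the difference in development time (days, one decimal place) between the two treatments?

At 20.3 °C: 355 / (20.3 − 10.0) = 355 / 10.3 = 34.466 d.
At 25.7 °C: 355 / (25.7 − 10.0) = 355 / 15.7 = 22.611 d.
Difference = |34.466 − 22.611| = 11.855 ≈ 11.9 days.

11.9 days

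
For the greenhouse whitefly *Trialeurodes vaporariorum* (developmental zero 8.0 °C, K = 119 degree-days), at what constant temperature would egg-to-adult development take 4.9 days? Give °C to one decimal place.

32.3 °C

Required daily accumulation = 119 / 4.9 = 24.286 DD/day.
T = T_base + 24.286 = 8.0 + 24.286 = 32.286 ≈ 32.3 °C.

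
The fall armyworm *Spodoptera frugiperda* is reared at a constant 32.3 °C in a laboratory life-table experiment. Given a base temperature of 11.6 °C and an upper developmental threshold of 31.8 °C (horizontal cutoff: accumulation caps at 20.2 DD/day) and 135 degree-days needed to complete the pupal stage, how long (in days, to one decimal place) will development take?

6.7 days

Temperature 32.3 °C exceeds the upper threshold, so daily accumulation caps at 31.8 − 11.6 = 20.2 DD/day.
Duration = 135 / 20.2 = 6.683 ≈ 6.7 days.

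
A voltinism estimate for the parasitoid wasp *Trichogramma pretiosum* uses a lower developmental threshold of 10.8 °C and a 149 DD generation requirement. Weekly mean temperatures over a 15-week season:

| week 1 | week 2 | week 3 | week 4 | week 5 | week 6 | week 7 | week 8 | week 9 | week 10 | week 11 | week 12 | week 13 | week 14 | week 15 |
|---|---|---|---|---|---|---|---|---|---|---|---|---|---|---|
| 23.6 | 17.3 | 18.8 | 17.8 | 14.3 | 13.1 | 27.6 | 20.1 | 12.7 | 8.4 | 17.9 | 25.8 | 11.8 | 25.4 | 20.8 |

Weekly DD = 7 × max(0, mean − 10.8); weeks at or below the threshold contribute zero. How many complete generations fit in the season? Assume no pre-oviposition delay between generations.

Weekly DD (7 × max(0, T̄ − 10.8)): 89.6, 45.5, 56.0, 49.0, 24.5, 16.1, 117.6, 65.1, 13.3, 0.0, 49.7, 105.0, 7.0, 102.2, 70.0.
Season total = 810.6 DD.
Complete generations = ⌊810.6 / 149⌋ = 5.

5 generations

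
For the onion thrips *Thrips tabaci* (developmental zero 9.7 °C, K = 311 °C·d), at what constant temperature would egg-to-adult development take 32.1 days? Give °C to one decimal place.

19.4 °C

Required daily accumulation = 311 / 32.1 = 9.688 DD/day.
T = T_base + 9.688 = 9.7 + 9.688 = 19.388 ≈ 19.4 °C.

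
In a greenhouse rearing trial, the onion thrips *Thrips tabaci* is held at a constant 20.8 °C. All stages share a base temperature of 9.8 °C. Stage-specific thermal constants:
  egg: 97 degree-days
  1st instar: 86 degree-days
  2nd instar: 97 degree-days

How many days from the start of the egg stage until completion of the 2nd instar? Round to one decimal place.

25.5 days

Daily accumulation at 20.8 °C = 20.8 − 9.8 = 11.0 DD/day.
Total K = 97 + 86 + 97 = 280 DD.
Total duration = 280 / 11.0 = 25.455 ≈ 25.5 days.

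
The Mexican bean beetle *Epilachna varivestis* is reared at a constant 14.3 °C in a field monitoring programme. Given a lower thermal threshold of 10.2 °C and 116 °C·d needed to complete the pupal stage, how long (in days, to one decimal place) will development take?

Daily accumulation = 14.3 − 10.2 = 4.1 DD/day.
Duration = 116 / 4.1 = 28.293 ≈ 28.3 days.

28.3 days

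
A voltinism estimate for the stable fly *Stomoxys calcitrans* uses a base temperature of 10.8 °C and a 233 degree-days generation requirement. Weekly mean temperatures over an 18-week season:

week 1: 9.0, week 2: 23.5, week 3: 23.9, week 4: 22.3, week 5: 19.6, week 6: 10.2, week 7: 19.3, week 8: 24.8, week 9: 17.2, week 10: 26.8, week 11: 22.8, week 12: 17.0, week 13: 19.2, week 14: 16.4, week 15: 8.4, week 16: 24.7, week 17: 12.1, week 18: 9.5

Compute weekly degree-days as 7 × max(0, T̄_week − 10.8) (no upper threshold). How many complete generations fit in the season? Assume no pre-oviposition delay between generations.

4 generations

Weekly DD (7 × max(0, T̄ − 10.8)): 0.0, 88.9, 91.7, 80.5, 61.6, 0.0, 59.5, 98.0, 44.8, 112.0, 84.0, 43.4, 58.8, 39.2, 0.0, 97.3, 9.1, 0.0.
Season total = 968.8 DD.
Complete generations = ⌊968.8 / 233⌋ = 4.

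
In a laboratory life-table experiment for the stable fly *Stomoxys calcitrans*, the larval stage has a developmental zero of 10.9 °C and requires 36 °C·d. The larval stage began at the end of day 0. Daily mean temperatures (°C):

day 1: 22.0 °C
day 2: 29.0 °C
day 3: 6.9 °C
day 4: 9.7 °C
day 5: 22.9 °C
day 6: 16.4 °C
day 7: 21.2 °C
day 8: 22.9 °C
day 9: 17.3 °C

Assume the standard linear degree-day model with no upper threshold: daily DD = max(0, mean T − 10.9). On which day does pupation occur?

day 5

Daily DD above 10.9 °C: 11.1, 18.1, 0.0, 0.0, 12.0, 5.5, 10.3, 12.0, 6.4.
Cumulative: 11.1, 29.2, 29.2, 29.2, 41.2, 46.7, 57.0, 69.0, 75.4.
The total first reaches 36 DD on day 5.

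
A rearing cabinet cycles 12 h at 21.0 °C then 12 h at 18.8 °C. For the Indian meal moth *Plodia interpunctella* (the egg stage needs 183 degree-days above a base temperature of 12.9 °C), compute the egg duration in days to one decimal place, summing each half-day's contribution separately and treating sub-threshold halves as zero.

Day half: max(0, 21.0 − 12.9) × 0.5 = 8.1 × 0.5 = 4.05 DD.
Night half: max(0, 18.8 − 12.9) × 0.5 = 5.9 × 0.5 = 2.95 DD.
Per 24 h: 7.00 DD/day.
Duration = 183 / 7.00 = 26.143 ≈ 26.1 days.

26.1 days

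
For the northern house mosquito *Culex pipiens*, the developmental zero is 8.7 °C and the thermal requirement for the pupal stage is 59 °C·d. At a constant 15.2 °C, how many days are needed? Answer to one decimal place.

Daily accumulation = 15.2 − 8.7 = 6.5 DD/day.
Duration = 59 / 6.5 = 9.077 ≈ 9.1 days.

9.1 days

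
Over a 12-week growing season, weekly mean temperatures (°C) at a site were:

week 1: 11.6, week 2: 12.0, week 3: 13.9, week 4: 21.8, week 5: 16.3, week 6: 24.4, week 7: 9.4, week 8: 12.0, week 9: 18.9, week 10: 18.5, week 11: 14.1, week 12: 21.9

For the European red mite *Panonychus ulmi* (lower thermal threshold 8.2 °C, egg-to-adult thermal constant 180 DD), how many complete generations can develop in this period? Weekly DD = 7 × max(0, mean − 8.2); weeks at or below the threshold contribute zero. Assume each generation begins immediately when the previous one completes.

Weekly DD (7 × max(0, T̄ − 8.2)): 23.8, 26.6, 39.9, 95.2, 56.7, 113.4, 8.4, 26.6, 74.9, 72.1, 41.3, 95.9.
Season total = 674.8 DD.
Complete generations = ⌊674.8 / 180⌋ = 3.

3 generations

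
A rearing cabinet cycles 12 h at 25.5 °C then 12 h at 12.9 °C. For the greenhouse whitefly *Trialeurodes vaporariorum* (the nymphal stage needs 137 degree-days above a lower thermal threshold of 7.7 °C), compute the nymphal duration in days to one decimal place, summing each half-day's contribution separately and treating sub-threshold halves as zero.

11.9 days

Day half: max(0, 25.5 − 7.7) × 0.5 = 17.8 × 0.5 = 8.90 DD.
Night half: max(0, 12.9 − 7.7) × 0.5 = 5.2 × 0.5 = 2.60 DD.
Per 24 h: 11.50 DD/day.
Duration = 137 / 11.50 = 11.913 ≈ 11.9 days.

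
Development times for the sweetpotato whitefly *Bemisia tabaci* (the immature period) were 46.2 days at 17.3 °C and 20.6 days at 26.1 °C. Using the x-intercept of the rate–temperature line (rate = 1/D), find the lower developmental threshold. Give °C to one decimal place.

Linear rate model ⇒ the product D·(T − T_b) is constant across temperatures.
46.2·(17.3 − T_b) = 20.6·(26.1 − T_b)
T_b = (46.2·17.3 − 20.6·26.1) / (46.2 − 20.6) = 261.60 / 25.6 = 10.219 °C ≈ 10.2 °C.

10.2 °C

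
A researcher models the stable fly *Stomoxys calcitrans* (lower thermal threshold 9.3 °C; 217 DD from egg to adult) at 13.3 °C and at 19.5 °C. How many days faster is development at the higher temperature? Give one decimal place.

33.0 days

At 13.3 °C: 217 / (13.3 − 9.3) = 217 / 4.0 = 54.250 d.
At 19.5 °C: 217 / (19.5 − 9.3) = 217 / 10.2 = 21.275 d.
Difference = |54.250 − 21.275| = 32.975 ≈ 33.0 days.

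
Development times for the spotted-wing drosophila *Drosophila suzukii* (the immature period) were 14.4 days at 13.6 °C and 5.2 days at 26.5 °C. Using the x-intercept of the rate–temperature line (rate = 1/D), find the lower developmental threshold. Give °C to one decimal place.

6.3 °C

Equal thermal constants: D₁(T₁ − T_b) = D₂(T₂ − T_b).
14.4·(13.6 − T_b) = 5.2·(26.5 − T_b)
T_b = (14.4·13.6 − 5.2·26.5) / (14.4 − 5.2) = 58.04 / 9.2 = 6.309 °C ≈ 6.3 °C.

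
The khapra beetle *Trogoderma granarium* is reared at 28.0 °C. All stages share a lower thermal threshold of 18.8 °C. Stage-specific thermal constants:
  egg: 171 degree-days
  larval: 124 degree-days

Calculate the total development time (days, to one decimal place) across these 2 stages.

Daily accumulation at 28.0 °C = 28.0 − 18.8 = 9.2 DD/day.
Total K = 171 + 124 = 295 DD.
Total duration = 295 / 9.2 = 32.065 ≈ 32.1 days.

32.1 days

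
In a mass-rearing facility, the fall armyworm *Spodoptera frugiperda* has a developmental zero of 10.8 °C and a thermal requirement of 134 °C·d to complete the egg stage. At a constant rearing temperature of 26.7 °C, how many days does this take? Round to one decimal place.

8.4 days

Daily accumulation = 26.7 − 10.8 = 15.9 DD/day.
Duration = 134 / 15.9 = 8.428 ≈ 8.4 days.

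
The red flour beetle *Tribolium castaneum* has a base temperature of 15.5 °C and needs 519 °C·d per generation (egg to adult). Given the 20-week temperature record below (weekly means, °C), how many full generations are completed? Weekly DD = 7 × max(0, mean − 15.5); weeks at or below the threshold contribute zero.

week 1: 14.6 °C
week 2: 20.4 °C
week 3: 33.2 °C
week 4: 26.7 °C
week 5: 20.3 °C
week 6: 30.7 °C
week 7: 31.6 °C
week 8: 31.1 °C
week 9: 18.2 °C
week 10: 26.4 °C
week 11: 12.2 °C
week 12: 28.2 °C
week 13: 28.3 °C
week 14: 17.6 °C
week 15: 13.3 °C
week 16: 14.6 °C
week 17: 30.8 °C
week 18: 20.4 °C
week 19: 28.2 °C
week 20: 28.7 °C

Weekly DD (7 × max(0, T̄ − 15.5)): 0.0, 34.3, 123.9, 78.4, 33.6, 106.4, 112.7, 109.2, 18.9, 76.3, 0.0, 88.9, 89.6, 14.7, 0.0, 0.0, 107.1, 34.3, 88.9, 92.4.
Season total = 1209.6 DD.
Complete generations = ⌊1209.6 / 519⌋ = 2.

2 generations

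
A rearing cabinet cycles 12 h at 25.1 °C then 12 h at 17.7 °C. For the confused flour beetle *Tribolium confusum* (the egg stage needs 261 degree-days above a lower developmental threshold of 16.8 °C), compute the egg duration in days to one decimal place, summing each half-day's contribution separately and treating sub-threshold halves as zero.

56.7 days

Day half: max(0, 25.1 − 16.8) × 0.5 = 8.3 × 0.5 = 4.15 DD.
Night half: max(0, 17.7 − 16.8) × 0.5 = 0.9 × 0.5 = 0.45 DD.
Per 24 h: 4.60 DD/day.
Duration = 261 / 4.60 = 56.739 ≈ 56.7 days.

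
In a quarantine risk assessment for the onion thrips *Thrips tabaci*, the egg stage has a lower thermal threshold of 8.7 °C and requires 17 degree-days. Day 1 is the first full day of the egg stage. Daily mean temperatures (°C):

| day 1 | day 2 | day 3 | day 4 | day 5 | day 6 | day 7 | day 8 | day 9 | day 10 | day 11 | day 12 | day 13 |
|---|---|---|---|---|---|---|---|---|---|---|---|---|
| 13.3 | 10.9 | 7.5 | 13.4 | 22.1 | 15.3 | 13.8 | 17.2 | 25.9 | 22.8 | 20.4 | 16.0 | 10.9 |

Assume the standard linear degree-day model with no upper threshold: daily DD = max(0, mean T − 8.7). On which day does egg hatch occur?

day 5

Daily DD above 8.7 °C: 4.6, 2.2, 0.0, 4.7, 13.4, 6.6, 5.1, 8.5, 17.2, 14.1, 11.7, 7.3, 2.2.
Cumulative: 4.6, 6.8, 6.8, 11.5, 24.9, 31.5, 36.6, 45.1, 62.3, 76.4, 88.1, 95.4, 97.6.
The total first reaches 17 DD on day 5.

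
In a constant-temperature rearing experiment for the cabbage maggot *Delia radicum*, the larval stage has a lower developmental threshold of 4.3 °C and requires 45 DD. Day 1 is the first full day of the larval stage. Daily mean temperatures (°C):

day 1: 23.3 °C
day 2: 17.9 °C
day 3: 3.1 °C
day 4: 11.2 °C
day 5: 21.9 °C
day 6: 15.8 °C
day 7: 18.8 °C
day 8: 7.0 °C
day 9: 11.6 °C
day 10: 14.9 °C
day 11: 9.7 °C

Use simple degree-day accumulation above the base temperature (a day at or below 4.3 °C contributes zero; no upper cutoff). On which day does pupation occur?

Daily DD above 4.3 °C: 19.0, 13.6, 0.0, 6.9, 17.6, 11.5, 14.5, 2.7, 7.3, 10.6, 5.4.
Cumulative: 19.0, 32.6, 32.6, 39.5, 57.1, 68.6, 83.1, 85.8, 93.1, 103.7, 109.1.
The total first reaches 45 DD on day 5.

day 5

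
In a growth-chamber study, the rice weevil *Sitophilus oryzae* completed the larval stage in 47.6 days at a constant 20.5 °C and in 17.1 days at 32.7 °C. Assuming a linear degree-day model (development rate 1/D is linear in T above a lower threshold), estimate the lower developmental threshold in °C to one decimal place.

Equal thermal constants: D₁(T₁ − T_b) = D₂(T₂ − T_b).
47.6·(20.5 − T_b) = 17.1·(32.7 − T_b)
T_b = (47.6·20.5 − 17.1·32.7) / (47.6 − 17.1) = 416.63 / 30.5 = 13.660 °C ≈ 13.7 °C.

13.7 °C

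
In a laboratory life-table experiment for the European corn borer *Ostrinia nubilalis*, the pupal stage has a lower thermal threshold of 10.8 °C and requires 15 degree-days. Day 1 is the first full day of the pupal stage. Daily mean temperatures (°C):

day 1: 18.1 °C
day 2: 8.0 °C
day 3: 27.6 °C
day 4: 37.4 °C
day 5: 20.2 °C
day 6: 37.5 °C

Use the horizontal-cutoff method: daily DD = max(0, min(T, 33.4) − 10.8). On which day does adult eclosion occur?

day 3

Daily DD above 10.8 °C (capped at 22.6): 7.3, 0.0, 16.8, 22.6, 9.4, 22.6.
Cumulative: 7.3, 7.3, 24.1, 46.7, 56.1, 78.7.
The total first reaches 15 DD on day 3.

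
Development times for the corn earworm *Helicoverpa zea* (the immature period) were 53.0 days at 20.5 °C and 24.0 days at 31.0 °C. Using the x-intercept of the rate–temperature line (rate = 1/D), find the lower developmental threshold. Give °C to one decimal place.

Under the model K = D·(T − T_b), so D₁·(T₁ − T_b) = D₂·(T₂ − T_b).
53.0·(20.5 − T_b) = 24.0·(31.0 − T_b)
T_b = (53.0·20.5 − 24.0·31.0) / (53.0 − 24.0) = 342.50 / 29.0 = 11.810 °C ≈ 11.8 °C.

11.8 °C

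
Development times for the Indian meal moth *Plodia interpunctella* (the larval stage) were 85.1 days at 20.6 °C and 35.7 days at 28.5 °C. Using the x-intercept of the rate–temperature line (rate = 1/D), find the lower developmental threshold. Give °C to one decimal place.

14.9 °C

Under the model K = D·(T − T_b), so D₁·(T₁ − T_b) = D₂·(T₂ − T_b).
85.1·(20.6 − T_b) = 35.7·(28.5 − T_b)
T_b = (85.1·20.6 − 35.7·28.5) / (85.1 − 35.7) = 735.61 / 49.4 = 14.891 °C ≈ 14.9 °C.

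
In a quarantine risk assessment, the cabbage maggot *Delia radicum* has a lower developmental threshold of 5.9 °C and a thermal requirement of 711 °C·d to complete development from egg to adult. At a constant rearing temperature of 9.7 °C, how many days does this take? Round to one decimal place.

Daily accumulation = 9.7 − 5.9 = 3.8 DD/day.
Duration = 711 / 3.8 = 187.105 ≈ 187.1 days.

187.1 days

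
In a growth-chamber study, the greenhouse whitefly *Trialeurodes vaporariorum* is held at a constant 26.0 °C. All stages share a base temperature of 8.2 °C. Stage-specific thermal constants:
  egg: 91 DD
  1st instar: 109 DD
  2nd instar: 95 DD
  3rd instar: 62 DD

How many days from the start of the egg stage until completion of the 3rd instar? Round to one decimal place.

20.1 days

Daily accumulation at 26.0 °C = 26.0 − 8.2 = 17.8 DD/day.
Total K = 91 + 109 + 95 + 62 = 357 DD.
Total duration = 357 / 17.8 = 20.056 ≈ 20.1 days.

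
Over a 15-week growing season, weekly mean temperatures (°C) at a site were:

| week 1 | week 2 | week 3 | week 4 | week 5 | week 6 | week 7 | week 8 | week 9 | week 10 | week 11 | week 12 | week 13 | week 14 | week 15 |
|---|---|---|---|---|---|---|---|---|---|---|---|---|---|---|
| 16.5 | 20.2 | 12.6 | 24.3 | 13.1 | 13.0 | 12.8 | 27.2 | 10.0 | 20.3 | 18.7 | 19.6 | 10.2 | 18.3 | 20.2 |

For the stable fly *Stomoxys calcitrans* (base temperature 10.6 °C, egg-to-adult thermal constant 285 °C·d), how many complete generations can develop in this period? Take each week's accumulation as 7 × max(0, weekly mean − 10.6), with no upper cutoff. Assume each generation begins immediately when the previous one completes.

2 generations

Weekly DD (7 × max(0, T̄ − 10.6)): 41.3, 67.2, 14.0, 95.9, 17.5, 16.8, 15.4, 116.2, 0.0, 67.9, 56.7, 63.0, 0.0, 53.9, 67.2.
Season total = 693.0 DD.
Complete generations = ⌊693.0 / 285⌋ = 2.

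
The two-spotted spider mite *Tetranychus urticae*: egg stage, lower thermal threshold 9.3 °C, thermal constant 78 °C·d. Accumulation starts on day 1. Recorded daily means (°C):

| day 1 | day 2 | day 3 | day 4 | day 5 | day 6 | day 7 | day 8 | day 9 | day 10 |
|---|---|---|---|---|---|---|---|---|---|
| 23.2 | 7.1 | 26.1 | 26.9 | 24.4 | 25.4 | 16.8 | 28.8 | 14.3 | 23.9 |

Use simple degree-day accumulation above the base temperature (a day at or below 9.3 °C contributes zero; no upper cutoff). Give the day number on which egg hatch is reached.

day 6

Daily DD above 9.3 °C: 13.9, 0.0, 16.8, 17.6, 15.1, 16.1, 7.5, 19.5, 5.0, 14.6.
Cumulative: 13.9, 13.9, 30.7, 48.3, 63.4, 79.5, 87.0, 106.5, 111.5, 126.1.
The total first reaches 78 DD on day 6.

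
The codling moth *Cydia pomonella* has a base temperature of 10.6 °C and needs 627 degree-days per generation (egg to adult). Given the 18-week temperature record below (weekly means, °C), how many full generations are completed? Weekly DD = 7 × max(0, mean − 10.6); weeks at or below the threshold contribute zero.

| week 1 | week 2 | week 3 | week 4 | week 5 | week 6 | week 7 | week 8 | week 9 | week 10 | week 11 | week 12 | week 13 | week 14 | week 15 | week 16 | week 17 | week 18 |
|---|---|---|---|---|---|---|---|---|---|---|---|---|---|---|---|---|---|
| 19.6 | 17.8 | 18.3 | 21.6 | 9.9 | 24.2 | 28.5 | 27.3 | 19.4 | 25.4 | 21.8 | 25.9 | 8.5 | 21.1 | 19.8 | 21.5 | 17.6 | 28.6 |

2 generations

Weekly DD (7 × max(0, T̄ − 10.6)): 63.0, 50.4, 53.9, 77.0, 0.0, 95.2, 125.3, 116.9, 61.6, 103.6, 78.4, 107.1, 0.0, 73.5, 64.4, 76.3, 49.0, 126.0.
Season total = 1321.6 DD.
Complete generations = ⌊1321.6 / 627⌋ = 2.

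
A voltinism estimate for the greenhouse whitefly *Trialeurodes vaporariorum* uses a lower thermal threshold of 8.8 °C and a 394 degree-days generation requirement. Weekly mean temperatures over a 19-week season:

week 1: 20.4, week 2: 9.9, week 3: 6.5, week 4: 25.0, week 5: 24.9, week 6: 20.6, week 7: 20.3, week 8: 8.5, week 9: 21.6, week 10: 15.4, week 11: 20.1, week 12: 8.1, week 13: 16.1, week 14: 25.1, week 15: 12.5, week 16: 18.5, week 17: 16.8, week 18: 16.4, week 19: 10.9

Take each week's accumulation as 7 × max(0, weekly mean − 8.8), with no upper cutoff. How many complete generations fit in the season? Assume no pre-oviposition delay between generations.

2 generations

Weekly DD (7 × max(0, T̄ − 8.8)): 81.2, 7.7, 0.0, 113.4, 112.7, 82.6, 80.5, 0.0, 89.6, 46.2, 79.1, 0.0, 51.1, 114.1, 25.9, 67.9, 56.0, 53.2, 14.7.
Season total = 1075.9 DD.
Complete generations = ⌊1075.9 / 394⌋ = 2.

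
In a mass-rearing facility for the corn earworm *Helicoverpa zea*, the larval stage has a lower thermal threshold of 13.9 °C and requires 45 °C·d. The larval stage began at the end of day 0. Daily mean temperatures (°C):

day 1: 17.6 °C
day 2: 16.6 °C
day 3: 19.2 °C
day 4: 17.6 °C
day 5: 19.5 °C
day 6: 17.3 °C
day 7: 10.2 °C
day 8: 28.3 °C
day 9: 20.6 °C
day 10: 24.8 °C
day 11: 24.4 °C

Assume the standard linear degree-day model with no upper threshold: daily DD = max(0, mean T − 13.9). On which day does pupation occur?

day 9

Daily DD above 13.9 °C: 3.7, 2.7, 5.3, 3.7, 5.6, 3.4, 0.0, 14.4, 6.7, 10.9, 10.5.
Cumulative: 3.7, 6.4, 11.7, 15.4, 21.0, 24.4, 24.4, 38.8, 45.5, 56.4, 66.9.
The total first reaches 45 DD on day 9.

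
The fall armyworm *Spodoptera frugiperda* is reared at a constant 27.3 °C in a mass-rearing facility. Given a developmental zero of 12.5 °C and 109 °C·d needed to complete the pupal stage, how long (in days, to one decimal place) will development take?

Daily accumulation = 27.3 − 12.5 = 14.8 DD/day.
Duration = 109 / 14.8 = 7.365 ≈ 7.4 days.

7.4 days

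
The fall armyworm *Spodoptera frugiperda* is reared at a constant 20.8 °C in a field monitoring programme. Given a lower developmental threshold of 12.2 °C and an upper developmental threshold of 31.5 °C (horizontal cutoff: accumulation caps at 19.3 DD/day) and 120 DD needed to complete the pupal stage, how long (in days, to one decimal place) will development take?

Daily accumulation = 20.8 − 12.2 = 8.6 DD/day.
Duration = 120 / 8.6 = 13.953 ≈ 14.0 days.

14.0 days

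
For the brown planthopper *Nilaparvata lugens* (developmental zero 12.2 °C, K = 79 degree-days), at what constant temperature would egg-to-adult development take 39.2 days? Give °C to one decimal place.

14.2 °C

Required daily accumulation = 79 / 39.2 = 2.015 DD/day.
T = T_base + 2.015 = 12.2 + 2.015 = 14.215 ≈ 14.2 °C.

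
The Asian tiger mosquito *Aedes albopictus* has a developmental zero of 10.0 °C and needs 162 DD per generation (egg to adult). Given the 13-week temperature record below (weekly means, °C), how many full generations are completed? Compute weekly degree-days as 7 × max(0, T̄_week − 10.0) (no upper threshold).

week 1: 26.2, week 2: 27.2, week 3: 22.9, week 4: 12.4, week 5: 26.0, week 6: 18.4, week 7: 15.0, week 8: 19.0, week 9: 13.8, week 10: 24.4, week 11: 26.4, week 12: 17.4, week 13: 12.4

5 generations

Weekly DD (7 × max(0, T̄ − 10.0)): 113.4, 120.4, 90.3, 16.8, 112.0, 58.8, 35.0, 63.0, 26.6, 100.8, 114.8, 51.8, 16.8.
Season total = 920.5 DD.
Complete generations = ⌊920.5 / 162⌋ = 5.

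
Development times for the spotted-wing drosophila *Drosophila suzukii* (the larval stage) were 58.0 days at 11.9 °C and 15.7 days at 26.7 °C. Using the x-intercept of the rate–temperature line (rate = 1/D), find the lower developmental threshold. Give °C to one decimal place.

Linear rate model ⇒ the product D·(T − T_b) is constant across temperatures.
58.0·(11.9 − T_b) = 15.7·(26.7 − T_b)
T_b = (58.0·11.9 − 15.7·26.7) / (58.0 − 15.7) = 271.01 / 42.3 = 6.407 °C ≈ 6.4 °C.

6.4 °C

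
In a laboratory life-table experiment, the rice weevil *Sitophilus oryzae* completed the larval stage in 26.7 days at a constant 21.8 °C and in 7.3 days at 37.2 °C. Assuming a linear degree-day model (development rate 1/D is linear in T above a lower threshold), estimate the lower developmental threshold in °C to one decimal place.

16.0 °C

Linear rate model ⇒ the product D·(T − T_b) is constant across temperatures.
26.7·(21.8 − T_b) = 7.3·(37.2 − T_b)
T_b = (26.7·21.8 − 7.3·37.2) / (26.7 − 7.3) = 310.50 / 19.4 = 16.005 °C ≈ 16.0 °C.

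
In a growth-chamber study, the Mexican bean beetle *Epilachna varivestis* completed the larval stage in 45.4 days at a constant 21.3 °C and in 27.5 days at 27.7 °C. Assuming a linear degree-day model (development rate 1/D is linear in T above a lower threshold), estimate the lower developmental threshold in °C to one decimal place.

11.5 °C

Linear rate model ⇒ the product D·(T − T_b) is constant across temperatures.
45.4·(21.3 − T_b) = 27.5·(27.7 − T_b)
T_b = (45.4·21.3 − 27.5·27.7) / (45.4 − 27.5) = 205.27 / 17.9 = 11.468 °C ≈ 11.5 °C.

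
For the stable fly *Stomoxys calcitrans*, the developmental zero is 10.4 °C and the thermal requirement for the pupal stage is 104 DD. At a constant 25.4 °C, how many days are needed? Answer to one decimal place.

Daily accumulation = 25.4 − 10.4 = 15.0 DD/day.
Duration = 104 / 15.0 = 6.933 ≈ 6.9 days.

6.9 days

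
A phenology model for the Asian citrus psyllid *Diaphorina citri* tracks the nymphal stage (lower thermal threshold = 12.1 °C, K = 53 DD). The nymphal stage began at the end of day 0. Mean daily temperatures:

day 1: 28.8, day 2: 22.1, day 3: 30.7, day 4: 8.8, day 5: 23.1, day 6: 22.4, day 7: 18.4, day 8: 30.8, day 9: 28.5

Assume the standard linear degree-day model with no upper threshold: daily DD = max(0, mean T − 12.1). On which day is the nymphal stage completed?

day 5

Daily DD above 12.1 °C: 16.7, 10.0, 18.6, 0.0, 11.0, 10.3, 6.3, 18.7, 16.4.
Cumulative: 16.7, 26.7, 45.3, 45.3, 56.3, 66.6, 72.9, 91.6, 108.0.
The total first reaches 53 DD on day 5.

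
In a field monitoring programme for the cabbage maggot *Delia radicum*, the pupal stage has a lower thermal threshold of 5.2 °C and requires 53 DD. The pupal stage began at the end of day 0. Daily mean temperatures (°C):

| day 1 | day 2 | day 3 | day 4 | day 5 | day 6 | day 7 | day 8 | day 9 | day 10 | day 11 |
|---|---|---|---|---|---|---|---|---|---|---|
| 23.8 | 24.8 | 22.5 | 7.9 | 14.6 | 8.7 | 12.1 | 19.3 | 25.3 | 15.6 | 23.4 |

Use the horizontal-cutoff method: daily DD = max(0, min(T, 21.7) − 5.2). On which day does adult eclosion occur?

day 5

Daily DD above 5.2 °C (capped at 16.5): 16.5, 16.5, 16.5, 2.7, 9.4, 3.5, 6.9, 14.1, 16.5, 10.4, 16.5.
Cumulative: 16.5, 33.0, 49.5, 52.2, 61.6, 65.1, 72.0, 86.1, 102.6, 113.0, 129.5.
The total first reaches 53 DD on day 5.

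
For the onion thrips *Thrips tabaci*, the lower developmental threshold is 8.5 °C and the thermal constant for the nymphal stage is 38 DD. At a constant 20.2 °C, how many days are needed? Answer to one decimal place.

Daily accumulation = 20.2 − 8.5 = 11.7 DD/day.
Duration = 38 / 11.7 = 3.248 ≈ 3.2 days.

3.2 days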